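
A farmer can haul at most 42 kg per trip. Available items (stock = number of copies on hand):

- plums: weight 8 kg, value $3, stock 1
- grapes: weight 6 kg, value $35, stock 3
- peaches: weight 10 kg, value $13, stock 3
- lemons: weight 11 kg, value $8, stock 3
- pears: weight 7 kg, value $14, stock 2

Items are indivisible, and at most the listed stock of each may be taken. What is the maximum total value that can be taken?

Top feasible selections:
- 3×grapes + 1×peaches + 2×pears: weight 42, value 146
- 1×plums + 3×grapes + 2×pears: weight 40, value 136
Best: $146.

$146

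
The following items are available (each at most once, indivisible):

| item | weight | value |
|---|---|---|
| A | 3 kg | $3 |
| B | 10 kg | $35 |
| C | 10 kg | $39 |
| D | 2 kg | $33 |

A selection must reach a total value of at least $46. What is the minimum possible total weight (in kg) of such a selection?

Subsets with value ≥ 46, sorted by total weight:
- C+D: weight 12, value 72
- B+D: weight 12, value 68
- A+C+D: weight 15, value 75
Minimum weight: 12 kg.

12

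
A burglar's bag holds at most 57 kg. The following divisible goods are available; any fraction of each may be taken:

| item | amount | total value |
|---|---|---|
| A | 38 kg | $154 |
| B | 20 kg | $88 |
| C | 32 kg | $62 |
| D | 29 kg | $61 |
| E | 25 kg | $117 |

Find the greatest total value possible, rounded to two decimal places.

253.63

Take in order of value per unit:
- E (117/25 per unit): all 25 → value 117, running total 117.00
- B (88/20 per unit): all 20 → value 88, running total 205.00
- A (154/38 per unit): 12 of 38 → value 12×154/38 = 48.6316, running total 253.63
Total 253.63.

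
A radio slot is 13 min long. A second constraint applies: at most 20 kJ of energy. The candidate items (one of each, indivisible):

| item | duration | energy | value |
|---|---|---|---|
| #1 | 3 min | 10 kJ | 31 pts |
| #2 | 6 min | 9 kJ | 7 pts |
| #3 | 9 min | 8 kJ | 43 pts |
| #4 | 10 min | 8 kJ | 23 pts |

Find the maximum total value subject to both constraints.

Feasible sets respecting both limits:
- #1+#3: duration 12, energy 18, value 74
- #1+#4: duration 13, energy 18, value 54
- #3: duration 9, energy 8, value 43
- #1+#2: duration 9, energy 19, value 38
Best: 74 pts.

74 pts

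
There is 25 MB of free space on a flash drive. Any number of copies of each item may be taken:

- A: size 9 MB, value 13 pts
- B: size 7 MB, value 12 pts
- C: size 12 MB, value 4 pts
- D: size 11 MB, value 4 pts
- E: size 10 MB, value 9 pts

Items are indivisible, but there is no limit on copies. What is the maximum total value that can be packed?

Best value-per-unit is B at 12/7; filling with it alone gives 3×12 = 36.
Optimal mix: 2×A + 1×B → size 25, value 38.

38 pts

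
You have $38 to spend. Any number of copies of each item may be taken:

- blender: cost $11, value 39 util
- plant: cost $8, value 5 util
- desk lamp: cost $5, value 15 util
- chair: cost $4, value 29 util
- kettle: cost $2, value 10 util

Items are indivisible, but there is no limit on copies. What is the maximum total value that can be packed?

271 util

Best value-per-unit is chair at 29/4; filling with it alone gives 9×29 = 261.
Optimal mix: 9×chair + 1×kettle → cost 38, value 271.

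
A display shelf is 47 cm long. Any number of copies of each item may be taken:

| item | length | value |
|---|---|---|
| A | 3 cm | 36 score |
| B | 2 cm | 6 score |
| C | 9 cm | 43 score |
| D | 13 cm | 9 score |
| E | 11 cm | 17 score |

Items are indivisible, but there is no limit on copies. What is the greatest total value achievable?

546 score

Best value-per-unit is A at 36/3; filling with it alone gives 15×36 = 540.
Optimal mix: 15×A + 1×B → length 47, value 546.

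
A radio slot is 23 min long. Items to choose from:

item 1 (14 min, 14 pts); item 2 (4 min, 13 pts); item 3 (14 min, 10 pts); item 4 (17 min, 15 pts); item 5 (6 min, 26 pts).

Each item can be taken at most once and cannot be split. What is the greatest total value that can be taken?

This is a 0/1 knapsack; check combinations near the capacity.
- item 4+item 5: duration 17+6=23, value 15+26=41
- item 1+item 5: duration 14+6=20, value 14+26=40
- item 2+item 5: duration 4+6=10, value 13+26=39
- item 3+item 5: duration 14+6=20, value 10+26=36
- item 2+item 4: duration 4+17=21, value 13+15=28
Best: 41 pts.

41 pts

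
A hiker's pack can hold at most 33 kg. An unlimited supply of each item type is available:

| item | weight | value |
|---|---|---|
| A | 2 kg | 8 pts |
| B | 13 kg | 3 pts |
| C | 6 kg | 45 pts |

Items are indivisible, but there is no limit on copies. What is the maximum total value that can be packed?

233 pts

Best value-per-unit is C at 45/6; filling with it alone gives 5×45 = 225.
Optimal mix: 1×A + 5×C → weight 32, value 233.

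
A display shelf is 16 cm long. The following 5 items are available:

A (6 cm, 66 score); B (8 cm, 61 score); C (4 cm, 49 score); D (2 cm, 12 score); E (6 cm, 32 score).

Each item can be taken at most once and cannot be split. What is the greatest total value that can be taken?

This is a 0/1 knapsack; check combinations near the capacity.
- A+C+E: length 6+4+6=16, value 66+49+32=147
- A+B+D: length 6+8+2=16, value 66+61+12=139
- A+C+D: length 6+4+2=12, value 66+49+12=127
- A+B: length 6+8=14, value 66+61=127
- B+C+D: length 8+4+2=14, value 61+49+12=122
Best: 147 score.

147 score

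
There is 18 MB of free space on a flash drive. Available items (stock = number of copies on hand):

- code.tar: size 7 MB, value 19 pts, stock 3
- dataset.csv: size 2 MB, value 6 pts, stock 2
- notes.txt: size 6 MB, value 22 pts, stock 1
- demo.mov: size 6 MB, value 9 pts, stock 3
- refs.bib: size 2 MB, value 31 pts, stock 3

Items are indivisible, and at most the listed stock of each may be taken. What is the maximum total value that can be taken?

127 pts

Top feasible selections:
- 2×dataset.csv + 1×notes.txt + 3×refs.bib: size 16, value 127
- 1×code.tar + 2×dataset.csv + 3×refs.bib: size 17, value 124
- 1×notes.txt + 1×demo.mov + 3×refs.bib: size 18, value 124
- 1×dataset.csv + 1×notes.txt + 3×refs.bib: size 14, value 121
Best: 127 pts.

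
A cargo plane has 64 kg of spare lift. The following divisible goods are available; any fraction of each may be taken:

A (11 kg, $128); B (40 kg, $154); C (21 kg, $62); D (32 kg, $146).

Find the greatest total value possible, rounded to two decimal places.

Take in order of value per unit:
- A (128/11 per unit): all 11 → value 128, running total 128.00
- D (146/32 per unit): all 32 → value 146, running total 274.00
- B (154/40 per unit): 21 of 40 → value 21×154/40 = 80.8500, running total 354.85
Total 354.85.

354.85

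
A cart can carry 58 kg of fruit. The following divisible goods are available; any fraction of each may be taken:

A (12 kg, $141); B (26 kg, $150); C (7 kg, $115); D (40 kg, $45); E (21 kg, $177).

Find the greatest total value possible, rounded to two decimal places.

Take in order of value per unit:
- C (115/7 per unit): all 7 → value 115, running total 115.00
- A (141/12 per unit): all 12 → value 141, running total 256.00
- E (177/21 per unit): all 21 → value 177, running total 433.00
- B (150/26 per unit): 18 of 26 → value 18×150/26 = 103.8462, running total 536.85
Total 536.85.

536.85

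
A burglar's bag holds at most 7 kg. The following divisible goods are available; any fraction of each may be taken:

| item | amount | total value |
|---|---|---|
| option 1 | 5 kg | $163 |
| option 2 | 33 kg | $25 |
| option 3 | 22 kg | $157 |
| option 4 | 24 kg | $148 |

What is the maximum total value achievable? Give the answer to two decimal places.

Take in order of value per unit:
- option 1 (163/5 per unit): all 5 → value 163, running total 163.00
- option 3 (157/22 per unit): 2 of 22 → value 2×157/22 = 14.2727, running total 177.27
Total 177.27.

177.27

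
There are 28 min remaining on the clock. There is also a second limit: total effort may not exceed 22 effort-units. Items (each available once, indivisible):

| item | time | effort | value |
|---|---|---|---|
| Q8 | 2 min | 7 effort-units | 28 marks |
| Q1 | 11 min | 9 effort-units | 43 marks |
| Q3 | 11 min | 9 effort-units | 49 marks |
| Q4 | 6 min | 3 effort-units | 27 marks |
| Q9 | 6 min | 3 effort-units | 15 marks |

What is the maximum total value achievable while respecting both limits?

Feasible sets respecting both limits:
- Q1+Q3+Q4: time 28, effort 21, value 119
- Q8+Q3+Q4+Q9: time 25, effort 22, value 119
- Q8+Q1+Q4+Q9: time 25, effort 22, value 113
Best: 119 marks.

119 marks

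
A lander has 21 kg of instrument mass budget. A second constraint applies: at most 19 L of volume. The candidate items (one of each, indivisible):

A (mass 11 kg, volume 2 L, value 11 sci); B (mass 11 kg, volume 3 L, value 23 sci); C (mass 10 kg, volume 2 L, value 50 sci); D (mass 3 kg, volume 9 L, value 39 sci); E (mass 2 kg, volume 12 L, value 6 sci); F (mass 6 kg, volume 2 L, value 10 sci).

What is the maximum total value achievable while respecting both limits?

Feasible sets respecting both limits:
- C+D+F: mass 19, volume 13, value 99
- C+D: mass 13, volume 11, value 89
- B+C: mass 21, volume 5, value 73
Best: 99 sci.

99 sci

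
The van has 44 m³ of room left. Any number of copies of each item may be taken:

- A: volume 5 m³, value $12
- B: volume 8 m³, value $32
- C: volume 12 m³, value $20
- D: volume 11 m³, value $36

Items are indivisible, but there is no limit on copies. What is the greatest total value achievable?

$164

Best value-per-unit is B at 32/8; filling with it alone gives 5×32 = 160.
Optimal mix: 4×B + 1×D → volume 43, value 164.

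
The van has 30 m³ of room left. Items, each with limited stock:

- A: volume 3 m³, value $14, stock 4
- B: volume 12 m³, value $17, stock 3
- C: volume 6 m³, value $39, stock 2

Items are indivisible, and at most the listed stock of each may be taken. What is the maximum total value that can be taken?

$134

Best selections within volume 30 and stock limits:
- 4×A + 2×C: volume 24, value 134
- 2×A + 1×B + 2×C: volume 30, value 123
- 3×A + 2×C: volume 21, value 120
Best: $134.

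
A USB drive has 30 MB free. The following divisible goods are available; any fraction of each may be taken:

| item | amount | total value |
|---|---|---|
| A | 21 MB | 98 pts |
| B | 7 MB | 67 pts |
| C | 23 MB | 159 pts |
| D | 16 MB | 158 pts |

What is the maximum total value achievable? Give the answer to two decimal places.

Take in order of value per unit:
- D (158/16 per unit): all 16 → value 158, running total 158.00
- B (67/7 per unit): all 7 → value 67, running total 225.00
- C (159/23 per unit): 7 of 23 → value 7×159/23 = 48.3913, running total 273.39
Total 273.39.

273.39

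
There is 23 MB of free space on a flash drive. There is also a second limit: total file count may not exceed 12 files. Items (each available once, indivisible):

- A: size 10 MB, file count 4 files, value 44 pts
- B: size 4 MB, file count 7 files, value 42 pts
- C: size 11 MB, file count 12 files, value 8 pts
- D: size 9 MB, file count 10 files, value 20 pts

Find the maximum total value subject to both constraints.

86 pts

Feasible sets respecting both limits:
- A+B: size 14, file count 11, value 86
- A: size 10, file count 4, value 44
- B: size 4, file count 7, value 42
Best: 86 pts.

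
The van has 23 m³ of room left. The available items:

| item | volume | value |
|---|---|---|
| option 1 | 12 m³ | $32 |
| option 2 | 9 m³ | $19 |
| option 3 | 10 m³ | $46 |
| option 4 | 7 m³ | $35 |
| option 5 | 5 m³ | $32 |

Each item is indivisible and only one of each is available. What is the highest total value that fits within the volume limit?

$113

Check high-value combinations within 23 m³:
- option 3+option 4+option 5: volume 10+7+5=22, value 46+35+32=113
- option 2+option 4+option 5: volume 9+7+5=21, value 19+35+32=86
- option 3+option 4: volume 10+7=17, value 46+35=81
Best: $113.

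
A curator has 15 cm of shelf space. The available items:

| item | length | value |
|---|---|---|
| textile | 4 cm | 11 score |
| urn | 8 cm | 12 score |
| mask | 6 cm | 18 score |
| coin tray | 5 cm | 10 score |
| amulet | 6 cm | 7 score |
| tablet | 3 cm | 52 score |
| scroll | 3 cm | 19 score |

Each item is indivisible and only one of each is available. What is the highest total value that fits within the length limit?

Check high-value combinations within 15 cm:
- textile+coin tray+tablet+scroll: length 4+5+3+3=15, value 11+10+52+19=92
- mask+tablet+scroll: length 6+3+3=12, value 18+52+19=89
- urn+tablet+scroll: length 8+3+3=14, value 12+52+19=83
- textile+tablet+scroll: length 4+3+3=10, value 11+52+19=82
- coin tray+tablet+scroll: length 5+3+3=11, value 10+52+19=81
Best: 92 score.

92 score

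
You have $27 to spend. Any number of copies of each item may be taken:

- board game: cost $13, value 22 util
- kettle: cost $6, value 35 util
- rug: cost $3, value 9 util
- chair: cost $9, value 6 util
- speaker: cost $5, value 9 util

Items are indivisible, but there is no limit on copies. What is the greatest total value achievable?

Best value-per-unit is kettle at 35/6; filling with it alone gives 4×35 = 140.
Optimal mix: 4×kettle + 1×rug → cost 27, value 149.

149 util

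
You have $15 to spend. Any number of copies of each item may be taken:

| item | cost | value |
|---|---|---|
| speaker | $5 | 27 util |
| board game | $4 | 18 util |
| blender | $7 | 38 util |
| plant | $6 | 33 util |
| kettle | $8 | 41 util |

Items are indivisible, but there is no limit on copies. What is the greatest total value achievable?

81 util

Best value-per-unit is plant at 33/6; filling with it alone gives 2×33 = 66.
Optimal mix: 3×speaker → cost 15, value 81.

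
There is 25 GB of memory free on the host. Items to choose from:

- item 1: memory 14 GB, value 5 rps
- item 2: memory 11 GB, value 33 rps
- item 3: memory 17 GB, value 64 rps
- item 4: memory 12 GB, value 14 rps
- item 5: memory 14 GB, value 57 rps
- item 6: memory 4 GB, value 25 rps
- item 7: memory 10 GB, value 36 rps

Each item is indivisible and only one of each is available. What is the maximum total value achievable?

94 rps

Check high-value combinations within 25 GB:
- item 2+item 6+item 7: memory 11+4+10=25, value 33+25+36=94
- item 5+item 7: memory 14+10=24, value 57+36=93
- item 2+item 5: memory 11+14=25, value 33+57=90
Best: 94 rps.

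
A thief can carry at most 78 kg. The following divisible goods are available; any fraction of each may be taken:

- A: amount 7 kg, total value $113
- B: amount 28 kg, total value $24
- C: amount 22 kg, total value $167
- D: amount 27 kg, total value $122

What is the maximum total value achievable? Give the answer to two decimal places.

420.86

Take in order of value per unit:
- A (113/7 per unit): all 7 → value 113, running total 113.00
- C (167/22 per unit): all 22 → value 167, running total 280.00
- D (122/27 per unit): all 27 → value 122, running total 402.00
- B (24/28 per unit): 22 of 28 → value 22×24/28 = 18.8571, running total 420.86
Total 420.86.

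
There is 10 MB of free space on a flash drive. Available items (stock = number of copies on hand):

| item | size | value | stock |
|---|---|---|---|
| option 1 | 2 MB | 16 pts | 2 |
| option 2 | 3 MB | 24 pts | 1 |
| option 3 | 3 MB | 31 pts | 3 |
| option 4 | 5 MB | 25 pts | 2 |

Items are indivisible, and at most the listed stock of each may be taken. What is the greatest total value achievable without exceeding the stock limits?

94 pts

Top feasible selections:
- 2×option 1 + 2×option 3: size 10, value 94
- 3×option 3: size 9, value 93
- 2×option 1 + 1×option 2 + 1×option 3: size 10, value 87
Best: 94 pts.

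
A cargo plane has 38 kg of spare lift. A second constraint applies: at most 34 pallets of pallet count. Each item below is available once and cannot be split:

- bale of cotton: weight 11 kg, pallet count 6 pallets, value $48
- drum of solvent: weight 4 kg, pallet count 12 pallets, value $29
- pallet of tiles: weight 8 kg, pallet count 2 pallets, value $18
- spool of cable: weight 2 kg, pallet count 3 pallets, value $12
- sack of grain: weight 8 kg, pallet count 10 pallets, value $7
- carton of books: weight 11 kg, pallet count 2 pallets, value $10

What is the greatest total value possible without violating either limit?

$117

Feasible sets respecting both limits:
- bale of cotton+drum of solvent+pallet of tiles+spool of cable+carton of books: weight 36, pallet count 25, value 117
- bale of cotton+drum of solvent+pallet of tiles+spool of cable+sack of grain: weight 33, pallet count 33, value 114
- bale of cotton+drum of solvent+pallet of tiles+spool of cable: weight 25, pallet count 23, value 107
Best: $117.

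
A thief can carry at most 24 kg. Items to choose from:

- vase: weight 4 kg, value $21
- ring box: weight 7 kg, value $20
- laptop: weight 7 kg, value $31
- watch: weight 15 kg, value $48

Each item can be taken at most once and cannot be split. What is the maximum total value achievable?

Check high-value combinations within 24 kg:
- laptop+watch: weight 7+15=22, value 31+48=79
- vase+ring box+laptop: weight 4+7+7=18, value 21+20+31=72
- vase+watch: weight 4+15=19, value 21+48=69
- ring box+watch: weight 7+15=22, value 20+48=68
- vase+laptop: weight 4+7=11, value 21+31=52
Best: $79.

$79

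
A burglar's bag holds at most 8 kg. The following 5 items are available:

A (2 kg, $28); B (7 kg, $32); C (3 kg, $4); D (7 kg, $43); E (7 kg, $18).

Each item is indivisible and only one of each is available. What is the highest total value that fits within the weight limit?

This is a 0/1 knapsack; check combinations near the capacity.
- D: weight 7, value 43
- A+C: weight 2+3=5, value 28+4=32
- B: weight 7, value 32
- A: weight 2, value 28
Best: $43.

$43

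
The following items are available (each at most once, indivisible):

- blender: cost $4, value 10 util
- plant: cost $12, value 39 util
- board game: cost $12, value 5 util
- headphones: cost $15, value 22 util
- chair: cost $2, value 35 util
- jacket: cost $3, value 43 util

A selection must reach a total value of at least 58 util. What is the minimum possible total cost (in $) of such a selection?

5

Subsets with value ≥ 58, sorted by total cost:
- chair+jacket: cost 5, value 78
- blender+chair+jacket: cost 9, value 88
- plant+chair: cost 14, value 74
Minimum cost: 5 $.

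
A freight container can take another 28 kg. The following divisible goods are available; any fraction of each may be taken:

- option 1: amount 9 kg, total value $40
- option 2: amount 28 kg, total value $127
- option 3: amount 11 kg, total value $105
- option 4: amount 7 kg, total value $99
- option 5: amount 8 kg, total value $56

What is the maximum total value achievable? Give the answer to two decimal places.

269.07

Take in order of value per unit:
- option 4 (99/7 per unit): all 7 → value 99, running total 99.00
- option 3 (105/11 per unit): all 11 → value 105, running total 204.00
- option 5 (56/8 per unit): all 8 → value 56, running total 260.00
- option 2 (127/28 per unit): 2 of 28 → value 2×127/28 = 9.0714, running total 269.07
Total 269.07.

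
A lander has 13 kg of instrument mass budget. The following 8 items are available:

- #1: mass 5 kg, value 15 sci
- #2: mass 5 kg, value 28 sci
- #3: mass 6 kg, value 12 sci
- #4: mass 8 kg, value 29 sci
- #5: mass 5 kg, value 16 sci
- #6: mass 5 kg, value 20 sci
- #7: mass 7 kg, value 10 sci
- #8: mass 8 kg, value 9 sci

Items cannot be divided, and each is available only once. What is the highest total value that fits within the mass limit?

57 sci

Check high-value combinations within 13 kg:
- #2+#4: mass 5+8=13, value 28+29=57
- #4+#6: mass 8+5=13, value 29+20=49
- #2+#6: mass 5+5=10, value 28+20=48
- #4+#5: mass 8+5=13, value 29+16=45
Best: 57 sci.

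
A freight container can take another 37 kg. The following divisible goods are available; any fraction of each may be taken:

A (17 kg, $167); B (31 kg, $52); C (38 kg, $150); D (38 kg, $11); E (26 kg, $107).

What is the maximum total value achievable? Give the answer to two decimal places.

249.31

Take in order of value per unit:
- A (167/17 per unit): all 17 → value 167, running total 167.00
- E (107/26 per unit): 20 of 26 → value 20×107/26 = 82.3077, running total 249.31
Total 249.31.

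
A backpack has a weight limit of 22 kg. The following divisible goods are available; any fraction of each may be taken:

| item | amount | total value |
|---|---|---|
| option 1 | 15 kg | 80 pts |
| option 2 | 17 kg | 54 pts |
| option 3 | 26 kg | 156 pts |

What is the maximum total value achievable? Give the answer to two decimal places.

Take in order of value per unit:
- option 3 (156/26 per unit): 22 of 26 → value 22×156/26 = 132.0000, running total 132.00
Total 132.00.

132.00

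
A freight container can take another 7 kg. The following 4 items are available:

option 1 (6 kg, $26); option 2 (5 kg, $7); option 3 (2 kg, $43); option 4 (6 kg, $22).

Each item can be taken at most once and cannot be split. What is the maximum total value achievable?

$50

Check high-value combinations within 7 kg:
- option 2+option 3: weight 5+2=7, value 7+43=50
- option 3: weight 2, value 43
- option 1: weight 6, value 26
Best: $50.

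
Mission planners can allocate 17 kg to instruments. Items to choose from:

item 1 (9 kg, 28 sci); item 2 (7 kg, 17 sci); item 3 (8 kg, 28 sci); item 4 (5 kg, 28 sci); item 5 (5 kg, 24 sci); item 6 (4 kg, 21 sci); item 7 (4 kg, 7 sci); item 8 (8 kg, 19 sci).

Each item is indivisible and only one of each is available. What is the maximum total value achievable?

77 sci

This is a 0/1 knapsack; check combinations near the capacity.
- item 3+item 4+item 6: mass 8+5+4=17, value 28+28+21=77
- item 4+item 5+item 6: mass 5+5+4=14, value 28+24+21=73
- item 3+item 5+item 6: mass 8+5+4=17, value 28+24+21=73
- item 2+item 4+item 5: mass 7+5+5=17, value 17+28+24=69
- item 4+item 6+item 8: mass 5+4+8=17, value 28+21+19=68
Best: 77 sci.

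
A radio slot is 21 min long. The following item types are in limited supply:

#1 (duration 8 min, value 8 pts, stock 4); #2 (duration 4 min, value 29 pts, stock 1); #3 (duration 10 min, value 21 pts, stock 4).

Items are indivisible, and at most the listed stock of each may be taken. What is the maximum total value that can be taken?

Top feasible selections:
- 1×#2 + 1×#3: duration 14, value 50
- 2×#1 + 1×#2: duration 20, value 45
- 2×#3: duration 20, value 42
Best: 50 pts.

50 pts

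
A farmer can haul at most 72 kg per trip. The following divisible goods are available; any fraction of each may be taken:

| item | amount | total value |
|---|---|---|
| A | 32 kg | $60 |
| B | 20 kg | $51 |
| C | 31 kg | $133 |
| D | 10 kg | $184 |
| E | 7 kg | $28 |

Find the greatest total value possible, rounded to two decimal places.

403.50

Take in order of value per unit:
- D (184/10 per unit): all 10 → value 184, running total 184.00
- C (133/31 per unit): all 31 → value 133, running total 317.00
- E (28/7 per unit): all 7 → value 28, running total 345.00
- B (51/20 per unit): all 20 → value 51, running total 396.00
- A (60/32 per unit): 4 of 32 → value 4×60/32 = 7.5000, running total 403.50
Total 403.50.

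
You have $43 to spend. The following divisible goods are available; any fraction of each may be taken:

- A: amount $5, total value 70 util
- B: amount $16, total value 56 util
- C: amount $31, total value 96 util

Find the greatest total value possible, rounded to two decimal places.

Take in order of value per unit:
- A (70/5 per unit): all 5 → value 70, running total 70.00
- B (56/16 per unit): all 16 → value 56, running total 126.00
- C (96/31 per unit): 22 of 31 → value 22×96/31 = 68.1290, running total 194.13
Total 194.13.

194.13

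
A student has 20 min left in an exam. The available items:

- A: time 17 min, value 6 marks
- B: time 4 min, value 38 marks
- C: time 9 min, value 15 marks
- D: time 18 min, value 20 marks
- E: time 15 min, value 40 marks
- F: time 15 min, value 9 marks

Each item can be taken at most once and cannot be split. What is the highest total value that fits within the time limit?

Check high-value combinations within 20 min:
- B+E: time 4+15=19, value 38+40=78
- B+C: time 4+9=13, value 38+15=53
- B+F: time 4+15=19, value 38+9=47
Best: 78 marks.

78 marks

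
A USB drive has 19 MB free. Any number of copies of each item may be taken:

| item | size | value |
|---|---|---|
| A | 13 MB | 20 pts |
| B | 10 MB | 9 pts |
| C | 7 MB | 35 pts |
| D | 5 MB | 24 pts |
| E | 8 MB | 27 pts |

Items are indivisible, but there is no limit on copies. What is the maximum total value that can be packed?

Best value-per-unit is C at 35/7; filling with it alone gives 2×35 = 70.
Optimal mix: 2×C + 1×D → size 19, value 94.

94 pts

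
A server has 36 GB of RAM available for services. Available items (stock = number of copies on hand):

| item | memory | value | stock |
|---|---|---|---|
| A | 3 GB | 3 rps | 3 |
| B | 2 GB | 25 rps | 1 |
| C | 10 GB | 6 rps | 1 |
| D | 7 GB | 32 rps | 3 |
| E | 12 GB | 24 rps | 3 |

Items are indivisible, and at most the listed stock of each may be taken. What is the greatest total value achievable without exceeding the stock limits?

Best selections within memory 36 and stock limits:
- 1×B + 3×D + 1×E: memory 35, value 145
- 3×A + 1×B + 3×D: memory 32, value 130
- 1×A + 1×B + 1×C + 3×D: memory 36, value 130
- 2×A + 1×B + 3×D: memory 29, value 127
Best: 145 rps.

145 rps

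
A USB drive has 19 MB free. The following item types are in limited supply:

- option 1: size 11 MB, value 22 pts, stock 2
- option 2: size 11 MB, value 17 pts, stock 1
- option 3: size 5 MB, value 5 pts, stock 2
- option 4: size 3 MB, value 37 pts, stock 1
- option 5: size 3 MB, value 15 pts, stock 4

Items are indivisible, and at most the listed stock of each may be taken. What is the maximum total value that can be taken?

Best selections within size 19 and stock limits:
- 1×option 4 + 4×option 5: size 15, value 97
- 1×option 3 + 1×option 4 + 3×option 5: size 17, value 87
Best: 97 pts.

97 pts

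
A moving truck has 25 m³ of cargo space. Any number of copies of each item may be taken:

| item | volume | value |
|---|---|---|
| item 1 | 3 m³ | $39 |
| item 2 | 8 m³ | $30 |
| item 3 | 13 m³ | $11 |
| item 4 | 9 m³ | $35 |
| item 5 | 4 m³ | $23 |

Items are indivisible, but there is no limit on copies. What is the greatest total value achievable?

$312

Best value-per-unit is item 1 at 39/3, and filling with it alone uses volume 8×3=24. No mix of the others beats 8×39 = 312.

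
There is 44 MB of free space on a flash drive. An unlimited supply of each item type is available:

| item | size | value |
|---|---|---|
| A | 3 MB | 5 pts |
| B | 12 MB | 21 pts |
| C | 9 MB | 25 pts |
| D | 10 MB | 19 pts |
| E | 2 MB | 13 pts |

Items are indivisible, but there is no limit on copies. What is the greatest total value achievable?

Best value-per-unit is E at 13/2, and filling with it alone uses size 22×2=44. No mix of the others beats 22×13 = 286.

286 pts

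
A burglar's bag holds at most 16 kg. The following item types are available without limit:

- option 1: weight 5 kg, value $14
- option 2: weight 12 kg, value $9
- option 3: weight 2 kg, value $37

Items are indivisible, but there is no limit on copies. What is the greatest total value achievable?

Best value-per-unit is option 3 at 37/2, and filling with it alone uses weight 8×2=16. No mix of the others beats 8×37 = 296.

$296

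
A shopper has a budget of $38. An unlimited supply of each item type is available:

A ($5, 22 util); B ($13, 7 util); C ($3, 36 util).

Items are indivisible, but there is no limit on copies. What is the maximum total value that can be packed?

432 util

Best value-per-unit is C at 36/3, and filling with it alone uses cost 12×3=36. No mix of the others beats 12×36 = 432.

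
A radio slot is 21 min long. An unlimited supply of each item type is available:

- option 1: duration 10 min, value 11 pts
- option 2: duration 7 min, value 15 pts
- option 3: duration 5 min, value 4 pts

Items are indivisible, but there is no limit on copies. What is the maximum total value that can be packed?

45 pts

Best value-per-unit is option 2 at 15/7, and filling with it alone uses duration 3×7=21. No mix of the others beats 3×15 = 45.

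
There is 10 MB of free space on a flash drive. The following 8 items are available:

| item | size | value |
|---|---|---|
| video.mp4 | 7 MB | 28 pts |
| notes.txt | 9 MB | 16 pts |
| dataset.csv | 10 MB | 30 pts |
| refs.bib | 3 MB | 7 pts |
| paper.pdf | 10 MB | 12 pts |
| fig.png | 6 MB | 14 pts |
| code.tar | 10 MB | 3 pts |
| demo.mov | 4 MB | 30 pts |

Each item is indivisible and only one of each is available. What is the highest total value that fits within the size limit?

44 pts

This is a 0/1 knapsack; check combinations near the capacity.
- fig.png+demo.mov: size 6+4=10, value 14+30=44
- refs.bib+demo.mov: size 3+4=7, value 7+30=37
- video.mp4+refs.bib: size 7+3=10, value 28+7=35
Best: 44 pts.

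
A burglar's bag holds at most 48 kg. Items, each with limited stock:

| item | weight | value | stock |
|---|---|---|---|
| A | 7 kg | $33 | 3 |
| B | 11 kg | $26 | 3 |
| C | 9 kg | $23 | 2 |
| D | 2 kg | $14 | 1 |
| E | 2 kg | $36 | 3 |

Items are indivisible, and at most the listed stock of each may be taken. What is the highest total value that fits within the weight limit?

$267

Top feasible selections:
- 3×A + 2×C + 1×D + 3×E: weight 47, value 267
- 3×A + 1×B + 1×C + 3×E: weight 47, value 256
Best: $267.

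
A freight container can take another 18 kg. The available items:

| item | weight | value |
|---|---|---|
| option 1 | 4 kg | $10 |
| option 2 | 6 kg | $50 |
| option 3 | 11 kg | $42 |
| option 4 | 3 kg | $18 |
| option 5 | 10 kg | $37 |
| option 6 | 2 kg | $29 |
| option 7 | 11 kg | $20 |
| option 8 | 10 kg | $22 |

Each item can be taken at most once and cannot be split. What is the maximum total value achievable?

Check high-value combinations within 18 kg:
- option 2+option 5+option 6: weight 6+10+2=18, value 50+37+29=116
- option 1+option 2+option 4+option 6: weight 4+6+3+2=15, value 10+50+18+29=107
- option 2+option 6+option 8: weight 6+2+10=18, value 50+29+22=101
- option 2+option 4+option 6: weight 6+3+2=11, value 50+18+29=97
Best: $116.

$116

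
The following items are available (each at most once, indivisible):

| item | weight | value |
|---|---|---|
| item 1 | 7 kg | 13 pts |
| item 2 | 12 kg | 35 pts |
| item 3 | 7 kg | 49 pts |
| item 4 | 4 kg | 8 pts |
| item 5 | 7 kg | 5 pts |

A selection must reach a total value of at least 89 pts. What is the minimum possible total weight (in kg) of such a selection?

23

Subsets with value ≥ 89, sorted by total weight:
- item 2+item 3+item 4: weight 23, value 92
- item 1+item 2+item 3: weight 26, value 97
Minimum weight: 23 kg.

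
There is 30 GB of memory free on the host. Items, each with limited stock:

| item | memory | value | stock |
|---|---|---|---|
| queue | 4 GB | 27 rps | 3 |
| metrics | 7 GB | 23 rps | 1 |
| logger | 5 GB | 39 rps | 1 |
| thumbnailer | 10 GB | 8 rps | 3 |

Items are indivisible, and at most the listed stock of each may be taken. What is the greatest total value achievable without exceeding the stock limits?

Best selections within memory 30 and stock limits:
- 3×queue + 1×metrics + 1×logger: memory 24, value 143
- 3×queue + 1×logger + 1×thumbnailer: memory 27, value 128
- 2×queue + 1×metrics + 1×logger + 1×thumbnailer: memory 30, value 124
Best: 143 rps.

143 rps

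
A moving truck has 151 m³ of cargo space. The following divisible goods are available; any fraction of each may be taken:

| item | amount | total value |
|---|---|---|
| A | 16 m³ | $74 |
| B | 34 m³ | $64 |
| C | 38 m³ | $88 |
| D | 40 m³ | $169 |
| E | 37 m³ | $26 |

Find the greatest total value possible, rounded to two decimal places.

411.16

Take in order of value per unit:
- A (74/16 per unit): all 16 → value 74, running total 74.00
- D (169/40 per unit): all 40 → value 169, running total 243.00
- C (88/38 per unit): all 38 → value 88, running total 331.00
- B (64/34 per unit): all 34 → value 64, running total 395.00
- E (26/37 per unit): 23 of 37 → value 23×26/37 = 16.1622, running total 411.16
Total 411.16.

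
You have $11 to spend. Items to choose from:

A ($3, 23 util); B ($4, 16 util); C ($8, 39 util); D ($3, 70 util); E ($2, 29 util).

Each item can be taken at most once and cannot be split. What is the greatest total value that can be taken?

Check high-value combinations within $11:
- A+D+E: cost 3+3+2=8, value 23+70+29=122
- B+D+E: cost 4+3+2=9, value 16+70+29=115
- A+B+D: cost 3+4+3=10, value 23+16+70=109
- C+D: cost 8+3=11, value 39+70=109
- D+E: cost 3+2=5, value 70+29=99
Best: 122 util.

122 util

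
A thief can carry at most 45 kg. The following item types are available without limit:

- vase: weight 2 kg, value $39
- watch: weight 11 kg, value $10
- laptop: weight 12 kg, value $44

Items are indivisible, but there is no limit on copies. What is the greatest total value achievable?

$858

Best value-per-unit is vase at 39/2, and filling with it alone uses weight 22×2=44. No mix of the others beats 22×39 = 858.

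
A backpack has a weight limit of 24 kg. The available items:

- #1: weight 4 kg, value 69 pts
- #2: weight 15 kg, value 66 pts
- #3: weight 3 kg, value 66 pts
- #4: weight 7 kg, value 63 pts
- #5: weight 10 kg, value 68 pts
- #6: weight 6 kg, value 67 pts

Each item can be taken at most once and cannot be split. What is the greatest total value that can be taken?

270 pts

Check high-value combinations within 24 kg:
- #1+#3+#5+#6: weight 4+3+10+6=23, value 69+66+68+67=270
- #1+#3+#4+#5: weight 4+3+7+10=24, value 69+66+63+68=266
- #1+#3+#4+#6: weight 4+3+7+6=20, value 69+66+63+67=265
- #1+#5+#6: weight 4+10+6=20, value 69+68+67=204
- #1+#3+#5: weight 4+3+10=17, value 69+66+68=203
Best: 270 pts.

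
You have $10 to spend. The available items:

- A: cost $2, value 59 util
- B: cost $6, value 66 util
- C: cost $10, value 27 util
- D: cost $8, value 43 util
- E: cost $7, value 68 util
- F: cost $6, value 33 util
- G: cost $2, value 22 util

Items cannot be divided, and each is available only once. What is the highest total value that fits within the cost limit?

147 util

Check high-value combinations within $10:
- A+B+G: cost 2+6+2=10, value 59+66+22=147
- A+E: cost 2+7=9, value 59+68=127
- A+B: cost 2+6=8, value 59+66=125
Best: 147 util.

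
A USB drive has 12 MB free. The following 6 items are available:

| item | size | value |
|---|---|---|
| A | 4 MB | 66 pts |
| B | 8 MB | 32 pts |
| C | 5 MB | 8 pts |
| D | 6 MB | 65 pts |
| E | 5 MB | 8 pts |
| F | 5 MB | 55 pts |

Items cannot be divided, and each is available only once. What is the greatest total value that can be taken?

131 pts

Check high-value combinations within 12 MB:
- A+D: size 4+6=10, value 66+65=131
- A+F: size 4+5=9, value 66+55=121
- D+F: size 6+5=11, value 65+55=120
- A+B: size 4+8=12, value 66+32=98
- A+C: size 4+5=9, value 66+8=74
Best: 131 pts.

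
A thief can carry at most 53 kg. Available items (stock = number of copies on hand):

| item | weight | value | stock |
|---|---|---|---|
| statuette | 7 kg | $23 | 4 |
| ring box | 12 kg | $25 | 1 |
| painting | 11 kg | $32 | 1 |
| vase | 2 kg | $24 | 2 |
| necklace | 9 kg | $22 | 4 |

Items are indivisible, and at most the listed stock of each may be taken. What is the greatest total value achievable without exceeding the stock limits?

Best selections within weight 53 and stock limits:
- 4×statuette + 1×painting + 2×vase + 1×necklace: weight 52, value 194
- 4×statuette + 1×ring box + 2×vase + 1×necklace: weight 53, value 187
Best: $194.

$194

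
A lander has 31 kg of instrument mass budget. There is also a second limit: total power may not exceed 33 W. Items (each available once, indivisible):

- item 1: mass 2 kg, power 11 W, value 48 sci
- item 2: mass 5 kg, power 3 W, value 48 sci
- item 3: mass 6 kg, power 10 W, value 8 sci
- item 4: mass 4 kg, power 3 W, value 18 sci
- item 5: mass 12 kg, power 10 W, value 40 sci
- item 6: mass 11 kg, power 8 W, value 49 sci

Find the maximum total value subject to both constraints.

185 sci

Feasible sets respecting both limits:
- item 1+item 2+item 5+item 6: mass 30, power 32, value 185
- item 1+item 2+item 4+item 6: mass 22, power 25, value 163
- item 1+item 4+item 5+item 6: mass 29, power 32, value 155
Best: 185 sci.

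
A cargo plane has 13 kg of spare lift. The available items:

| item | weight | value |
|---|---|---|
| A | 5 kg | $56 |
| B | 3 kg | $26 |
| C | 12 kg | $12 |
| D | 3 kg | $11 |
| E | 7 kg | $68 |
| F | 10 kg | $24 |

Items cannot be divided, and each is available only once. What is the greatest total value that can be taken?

This is a 0/1 knapsack; check combinations near the capacity.
- A+E: weight 5+7=12, value 56+68=124
- B+D+E: weight 3+3+7=13, value 26+11+68=105
- B+E: weight 3+7=10, value 26+68=94
- A+B+D: weight 5+3+3=11, value 56+26+11=93
Best: $124.

$124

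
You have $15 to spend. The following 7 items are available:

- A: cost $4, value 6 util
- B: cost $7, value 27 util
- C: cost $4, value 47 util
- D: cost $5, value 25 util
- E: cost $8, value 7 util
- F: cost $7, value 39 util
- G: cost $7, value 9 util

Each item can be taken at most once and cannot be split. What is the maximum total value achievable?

92 util

This is a 0/1 knapsack; check combinations near the capacity.
- A+C+F: cost 4+4+7=15, value 6+47+39=92
- C+F: cost 4+7=11, value 47+39=86
- A+B+C: cost 4+7+4=15, value 6+27+47=80
Best: 92 util.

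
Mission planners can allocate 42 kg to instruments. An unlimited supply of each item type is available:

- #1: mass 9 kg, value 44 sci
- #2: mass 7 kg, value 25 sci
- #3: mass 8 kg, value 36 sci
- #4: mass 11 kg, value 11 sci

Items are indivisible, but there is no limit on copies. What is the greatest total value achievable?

Best value-per-unit is #1 at 44/9; filling with it alone gives 4×44 = 176.
Optimal mix: 2×#1 + 3×#3 → mass 42, value 196.

196 sci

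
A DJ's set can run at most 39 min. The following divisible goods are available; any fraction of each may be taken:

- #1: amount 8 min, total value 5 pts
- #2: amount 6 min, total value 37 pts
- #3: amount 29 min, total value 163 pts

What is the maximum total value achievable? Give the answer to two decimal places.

Take in order of value per unit:
- #2 (37/6 per unit): all 6 → value 37, running total 37.00
- #3 (163/29 per unit): all 29 → value 163, running total 200.00
- #1 (5/8 per unit): 4 of 8 → value 4×5/8 = 2.5000, running total 202.50
Total 202.50.

202.50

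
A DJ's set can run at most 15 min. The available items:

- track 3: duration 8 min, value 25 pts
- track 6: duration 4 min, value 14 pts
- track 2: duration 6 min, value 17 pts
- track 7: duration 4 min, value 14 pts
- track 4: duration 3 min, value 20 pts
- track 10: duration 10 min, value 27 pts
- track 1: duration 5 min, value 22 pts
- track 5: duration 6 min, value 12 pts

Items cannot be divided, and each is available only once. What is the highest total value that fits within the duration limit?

Check high-value combinations within 15 min:
- track 2+track 4+track 1: duration 6+3+5=14, value 17+20+22=59
- track 3+track 6+track 4: duration 8+4+3=15, value 25+14+20=59
- track 3+track 7+track 4: duration 8+4+3=15, value 25+14+20=59
- track 6+track 4+track 1: duration 4+3+5=12, value 14+20+22=56
- track 7+track 4+track 1: duration 4+3+5=12, value 14+20+22=56
Best: 59 pts.

59 pts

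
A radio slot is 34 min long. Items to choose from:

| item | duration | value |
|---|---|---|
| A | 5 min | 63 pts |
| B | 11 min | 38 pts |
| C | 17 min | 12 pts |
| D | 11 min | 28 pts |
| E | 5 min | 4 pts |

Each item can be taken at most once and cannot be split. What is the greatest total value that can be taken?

Check high-value combinations within 34 min:
- A+B+D+E: duration 5+11+11+5=32, value 63+38+28+4=133
- A+B+D: duration 5+11+11=27, value 63+38+28=129
- A+B+C: duration 5+11+17=33, value 63+38+12=113
Best: 133 pts.

133 pts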